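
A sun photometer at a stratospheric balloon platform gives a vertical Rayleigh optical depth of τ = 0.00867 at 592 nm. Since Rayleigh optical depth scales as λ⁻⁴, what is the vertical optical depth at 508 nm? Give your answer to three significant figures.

0.0160

τ(508 nm) = τ(592 nm) × (592/508)⁴ = 0.00867 × (1.1654)⁴ = 0.00867 × 1.8443 = 0.0160.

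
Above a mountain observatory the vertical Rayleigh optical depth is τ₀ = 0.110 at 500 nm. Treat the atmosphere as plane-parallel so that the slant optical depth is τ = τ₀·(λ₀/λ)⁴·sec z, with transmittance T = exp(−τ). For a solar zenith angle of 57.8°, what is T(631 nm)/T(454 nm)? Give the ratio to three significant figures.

1.25

Airmass: sec 57.8° = 1.8766.
τ(631 nm) = 0.110 × (500/631)⁴ × 1.8766 = 0.110 × 0.3942 × 1.8766 = 0.0814.
τ(454 nm) = 0.110 × (500/454)⁴ × 1.8766 = 0.110 × 1.4711 × 1.8766 = 0.3037.
T(631)/T(454) = exp(τ_B − τ_A) = exp(0.2223) = 1.2489.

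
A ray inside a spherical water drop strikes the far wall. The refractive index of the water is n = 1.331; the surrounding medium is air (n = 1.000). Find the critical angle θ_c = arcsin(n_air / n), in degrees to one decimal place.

sin θ_c = n_air / n = 1.000 / 1.331 = 0.7513.
θ_c = arcsin(0.7513) = 48.70°.

48.7°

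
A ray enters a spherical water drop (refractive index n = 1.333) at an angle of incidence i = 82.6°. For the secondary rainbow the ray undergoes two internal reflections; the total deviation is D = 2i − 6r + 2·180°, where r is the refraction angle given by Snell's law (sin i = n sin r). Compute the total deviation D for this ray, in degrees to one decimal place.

236.8°

sin r = sin 82.6° / 1.333 = 0.9917/1.333 = 0.7439; r = 48.07°.
D = 2·82.6° − 6·48.07° + 2·180° = 165.20° − 288.41° + 360° = 236.79°.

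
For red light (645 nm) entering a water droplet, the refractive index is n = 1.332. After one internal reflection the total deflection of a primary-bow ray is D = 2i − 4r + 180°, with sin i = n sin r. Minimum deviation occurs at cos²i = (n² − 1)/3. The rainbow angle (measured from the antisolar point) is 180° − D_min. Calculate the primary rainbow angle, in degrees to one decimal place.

cos²i = (1.77422 − 1)/3 = 0.25807; i = arccos(0.50801) = 59.469°.
sin r = sin 59.469°/1.332 = 0.64666; r = 40.290°.
D_min = 2·59.469° − 4·40.290° + 180° = 137.776°.
Rainbow angle = 180° − D_min = 42.224°.

42.2°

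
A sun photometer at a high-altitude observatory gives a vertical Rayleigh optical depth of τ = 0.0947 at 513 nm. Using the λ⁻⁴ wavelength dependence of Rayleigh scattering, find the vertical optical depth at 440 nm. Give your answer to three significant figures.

τ(440 nm) = τ(513 nm) × (513/440)⁴ = 0.0947 × (1.1659)⁴ = 0.0947 × 1.8478 = 0.1750.

0.175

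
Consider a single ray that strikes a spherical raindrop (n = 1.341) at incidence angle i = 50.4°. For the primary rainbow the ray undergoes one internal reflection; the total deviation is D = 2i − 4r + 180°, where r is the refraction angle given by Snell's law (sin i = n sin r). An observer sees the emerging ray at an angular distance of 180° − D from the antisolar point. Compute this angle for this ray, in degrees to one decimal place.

39.5°

sin r = sin 50.4° / 1.341 = 0.7705/1.341 = 0.5746; r = 35.07°.
D = 2·50.4° − 4·35.07° + 180° = 100.80° − 140.28° + 180° = 140.52°.
Angle from antisolar point = 180° − D = 39.48°.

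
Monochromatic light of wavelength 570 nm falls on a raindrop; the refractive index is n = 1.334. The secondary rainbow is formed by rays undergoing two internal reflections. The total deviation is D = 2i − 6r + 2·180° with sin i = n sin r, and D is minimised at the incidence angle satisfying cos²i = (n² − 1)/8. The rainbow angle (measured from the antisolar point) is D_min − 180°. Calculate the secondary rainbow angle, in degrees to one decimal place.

51.2°

cos²i = (1.77956 − 1)/8 = 0.09744; i = arccos(0.31216) = 71.810°.
sin r = sin 71.810°/1.334 = 0.71217; r = 45.411°.
D_min = 2·71.810° − 6·45.411° + 360° = 231.153°.
Rainbow angle = D_min − 180° = 51.153°.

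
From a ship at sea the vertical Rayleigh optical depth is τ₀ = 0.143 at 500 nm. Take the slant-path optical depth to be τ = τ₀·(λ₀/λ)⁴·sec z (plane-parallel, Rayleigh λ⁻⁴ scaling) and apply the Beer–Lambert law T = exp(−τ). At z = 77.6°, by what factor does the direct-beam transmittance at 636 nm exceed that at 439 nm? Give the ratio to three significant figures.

2.38

Airmass: sec 77.6° = 4.6569.
τ(636 nm) = 0.143 × (500/636)⁴ × 4.6569 = 0.143 × 0.3820 × 4.6569 = 0.2544.
τ(439 nm) = 0.143 × (500/439)⁴ × 4.6569 = 0.143 × 1.6828 × 4.6569 = 1.1206.
T(636)/T(439) = exp(τ_B − τ_A) = exp(0.8662) = 2.3779.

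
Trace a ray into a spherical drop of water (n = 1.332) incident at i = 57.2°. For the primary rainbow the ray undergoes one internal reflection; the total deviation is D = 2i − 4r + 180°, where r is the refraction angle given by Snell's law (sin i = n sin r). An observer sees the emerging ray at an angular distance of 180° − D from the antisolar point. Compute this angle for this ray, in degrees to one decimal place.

42.1°

sin r = sin 57.2° / 1.332 = 0.8406/1.332 = 0.6311; r = 39.13°.
D = 2·57.2° − 4·39.13° + 180° = 114.40° − 156.51° + 180° = 137.89°.
Angle from antisolar point = 180° − D = 42.11°.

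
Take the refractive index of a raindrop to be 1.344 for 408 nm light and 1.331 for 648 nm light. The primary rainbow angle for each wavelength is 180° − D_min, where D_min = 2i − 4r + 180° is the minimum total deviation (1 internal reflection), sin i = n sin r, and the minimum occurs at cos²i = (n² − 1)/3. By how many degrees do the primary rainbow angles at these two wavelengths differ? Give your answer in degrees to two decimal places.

1.86°

At 408 nm (n = 1.344): cos²i = 0.26878 → i = 58.772°, r = 39.512°, D_min = 139.495°, rainbow angle = 40.505°.
At 648 nm (n = 1.331): cos²i = 0.25719 → i = 59.527°, r = 40.356°, D_min = 137.630°, rainbow angle = 42.370°.
Angular width = |40.505° − 42.370°| = 1.865°.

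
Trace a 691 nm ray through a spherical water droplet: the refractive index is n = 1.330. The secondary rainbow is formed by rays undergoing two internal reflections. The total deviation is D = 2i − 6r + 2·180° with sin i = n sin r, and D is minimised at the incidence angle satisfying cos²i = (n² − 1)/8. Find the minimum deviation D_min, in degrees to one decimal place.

230.1°

cos²i = (1.76890 − 1)/8 = 0.09611; i = arccos(0.31002) = 71.940°.
sin r = sin 71.940°/1.330 = 0.71483; r = 45.630°.
D_min = 2·71.940° − 6·45.630° + 360° = 230.101°.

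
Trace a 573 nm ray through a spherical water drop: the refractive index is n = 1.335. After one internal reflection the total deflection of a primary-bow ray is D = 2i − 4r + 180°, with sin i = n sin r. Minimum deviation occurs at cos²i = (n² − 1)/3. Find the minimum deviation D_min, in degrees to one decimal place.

138.2°

cos²i = (1.78222 − 1)/3 = 0.26074; i = arccos(0.51063) = 59.294°.
sin r = sin 59.294°/1.335 = 0.64405; r = 40.094°.
D_min = 2·59.294° − 4·40.094° + 180° = 138.212°.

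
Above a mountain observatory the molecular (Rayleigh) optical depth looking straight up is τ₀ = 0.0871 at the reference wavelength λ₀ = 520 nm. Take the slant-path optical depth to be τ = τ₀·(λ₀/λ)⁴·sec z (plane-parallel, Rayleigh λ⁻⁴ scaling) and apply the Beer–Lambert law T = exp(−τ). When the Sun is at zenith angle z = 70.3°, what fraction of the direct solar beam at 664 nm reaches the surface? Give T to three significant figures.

0.907

sec 70.3° = 2.9665.
τ = 0.0871 × (520/664)⁴ × 2.9665 = 0.0871 × 0.3761 × 2.9665 = 0.0972.
T = exp(−0.0972) = 0.9074.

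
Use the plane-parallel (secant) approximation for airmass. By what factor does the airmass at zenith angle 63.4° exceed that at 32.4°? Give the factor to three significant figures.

X(63.4°)/X(32.4°) = sec 63.4° / sec 32.4° = cos 32.4° / cos 63.4° = 0.8443/0.4478 = 1.8857.

1.89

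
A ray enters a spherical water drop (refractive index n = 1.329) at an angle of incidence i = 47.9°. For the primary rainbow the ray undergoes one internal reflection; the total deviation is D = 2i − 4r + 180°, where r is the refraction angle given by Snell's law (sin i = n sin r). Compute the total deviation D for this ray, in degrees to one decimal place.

sin r = sin 47.9° / 1.329 = 0.7420/1.329 = 0.5583; r = 33.94°.
D = 2·47.9° − 4·33.94° + 180° = 95.80° − 135.75° + 180° = 140.05°.

140.0°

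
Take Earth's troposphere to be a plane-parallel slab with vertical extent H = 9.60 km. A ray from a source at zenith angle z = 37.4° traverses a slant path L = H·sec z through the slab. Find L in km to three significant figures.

sec z = 1/cos 37.4° = 1.2588.
L = 9.60 × 1.2588 = 12.084 km.

12.1 km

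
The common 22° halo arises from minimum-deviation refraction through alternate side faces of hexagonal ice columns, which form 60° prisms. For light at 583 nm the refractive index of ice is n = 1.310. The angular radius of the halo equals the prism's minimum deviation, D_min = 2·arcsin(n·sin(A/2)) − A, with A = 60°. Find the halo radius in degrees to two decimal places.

21.84°

n·sin(A/2) = 1.310 × sin 30° = 1.310 × 0.5000 = 0.6550.
D_min = 2·arcsin(0.6550) − 60° = 2 × 40.920° − 60° = 21.839°.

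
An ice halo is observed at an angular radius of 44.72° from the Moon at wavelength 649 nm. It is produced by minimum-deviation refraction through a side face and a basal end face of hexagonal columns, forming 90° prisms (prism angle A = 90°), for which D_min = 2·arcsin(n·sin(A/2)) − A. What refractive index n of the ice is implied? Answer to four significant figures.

1.305

Rearranging: n = sin((D_min + A)/2) / sin(A/2).
(D_min + A)/2 = (44.72° + 90°)/2 = 67.360°.
n = sin 67.360° / sin 45° = 0.9229 / 0.7071 = 1.3052.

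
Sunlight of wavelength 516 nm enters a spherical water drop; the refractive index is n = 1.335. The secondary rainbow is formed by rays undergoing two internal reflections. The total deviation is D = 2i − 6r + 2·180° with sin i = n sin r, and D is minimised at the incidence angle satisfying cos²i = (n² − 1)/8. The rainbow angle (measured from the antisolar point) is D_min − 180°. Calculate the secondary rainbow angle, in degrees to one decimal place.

51.4°

cos²i = (1.78222 − 1)/8 = 0.09778; i = arccos(0.31269) = 71.778°.
sin r = sin 71.778°/1.335 = 0.71150; r = 45.357°.
D_min = 2·71.778° − 6·45.357° + 360° = 231.414°.
Rainbow angle = D_min − 180° = 51.414°.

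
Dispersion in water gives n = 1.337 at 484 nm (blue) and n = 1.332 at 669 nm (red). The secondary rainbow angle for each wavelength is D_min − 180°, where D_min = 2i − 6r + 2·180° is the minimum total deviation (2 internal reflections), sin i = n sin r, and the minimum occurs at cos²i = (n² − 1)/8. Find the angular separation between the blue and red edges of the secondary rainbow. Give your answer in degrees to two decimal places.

1.31°

At 484 nm (n = 1.337): cos²i = 0.09845 → i = 71.714°, r = 45.249°, D_min = 231.934°, rainbow angle = 51.934°.
At 669 nm (n = 1.332): cos²i = 0.09678 → i = 71.875°, r = 45.520°, D_min = 230.628°, rainbow angle = 50.628°.
Angular width = |51.934° − 50.628°| = 1.305°.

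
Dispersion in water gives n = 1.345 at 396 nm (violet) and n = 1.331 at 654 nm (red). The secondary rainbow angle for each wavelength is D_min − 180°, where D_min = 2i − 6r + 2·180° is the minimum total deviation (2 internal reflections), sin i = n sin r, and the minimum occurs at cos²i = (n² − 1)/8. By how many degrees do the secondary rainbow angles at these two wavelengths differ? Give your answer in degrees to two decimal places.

3.62°

At 396 nm (n = 1.345): cos²i = 0.10113 → i = 71.458°, r = 44.821°, D_min = 233.987°, rainbow angle = 53.987°.
At 654 nm (n = 1.331): cos²i = 0.09645 → i = 71.907°, r = 45.575°, D_min = 230.365°, rainbow angle = 50.365°.
Angular width = |53.987° − 50.365°| = 3.622°.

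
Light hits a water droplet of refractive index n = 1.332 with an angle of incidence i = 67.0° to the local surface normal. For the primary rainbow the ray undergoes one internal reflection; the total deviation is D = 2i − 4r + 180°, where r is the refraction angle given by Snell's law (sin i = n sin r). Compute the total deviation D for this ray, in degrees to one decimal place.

sin r = sin 67.0° / 1.332 = 0.9205/1.332 = 0.6911; r = 43.71°.
D = 2·67.0° − 4·43.71° + 180° = 134.00° − 174.86° + 180° = 139.14°.

139.1°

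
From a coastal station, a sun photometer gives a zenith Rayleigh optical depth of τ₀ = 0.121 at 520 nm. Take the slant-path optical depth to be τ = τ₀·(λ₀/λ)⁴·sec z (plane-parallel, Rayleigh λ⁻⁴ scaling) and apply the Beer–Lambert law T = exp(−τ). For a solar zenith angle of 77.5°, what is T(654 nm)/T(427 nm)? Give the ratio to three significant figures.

2.73

Airmass: sec 77.5° = 4.6202.
τ(654 nm) = 0.121 × (520/654)⁴ × 4.6202 = 0.121 × 0.3997 × 4.6202 = 0.2234.
τ(427 nm) = 0.121 × (520/427)⁴ × 4.6202 = 0.121 × 2.1994 × 4.6202 = 1.2296.
T(654)/T(427) = exp(τ_B − τ_A) = exp(1.0061) = 2.7350.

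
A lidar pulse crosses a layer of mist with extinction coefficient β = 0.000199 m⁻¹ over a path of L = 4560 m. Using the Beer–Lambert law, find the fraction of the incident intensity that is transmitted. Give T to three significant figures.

0.404

τ = β·L = 0.000199 × 4560 = 0.9074.
T = exp(−0.9074) = 0.4036.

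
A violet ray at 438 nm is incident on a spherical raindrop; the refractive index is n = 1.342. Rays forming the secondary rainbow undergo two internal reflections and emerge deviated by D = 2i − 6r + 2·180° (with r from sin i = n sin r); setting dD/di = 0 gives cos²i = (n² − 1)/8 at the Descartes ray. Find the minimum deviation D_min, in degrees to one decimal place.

233.2°

cos²i = (1.80096 − 1)/8 = 0.10012; i = arccos(0.31642) = 71.554°.
sin r = sin 71.554°/1.342 = 0.70687; r = 44.981°.
D_min = 2·71.554° − 6·44.981° + 360° = 233.222°.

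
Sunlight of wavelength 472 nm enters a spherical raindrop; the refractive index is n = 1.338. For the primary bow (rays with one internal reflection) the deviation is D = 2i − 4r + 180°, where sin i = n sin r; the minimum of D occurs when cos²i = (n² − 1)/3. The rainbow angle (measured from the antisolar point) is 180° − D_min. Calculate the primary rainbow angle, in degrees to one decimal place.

41.4°

cos²i = (1.79024 − 1)/3 = 0.26341; i = arccos(0.51324) = 59.120°.
sin r = sin 59.120°/1.338 = 0.64144; r = 39.899°.
D_min = 2·59.120° − 4·39.899° + 180° = 138.643°.
Rainbow angle = 180° − D_min = 41.357°.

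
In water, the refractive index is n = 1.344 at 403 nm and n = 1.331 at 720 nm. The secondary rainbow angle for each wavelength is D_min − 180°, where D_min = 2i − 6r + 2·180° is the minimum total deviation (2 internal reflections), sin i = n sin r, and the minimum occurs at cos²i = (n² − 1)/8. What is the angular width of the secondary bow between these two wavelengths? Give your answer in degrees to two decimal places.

3.37°

At 403 nm (n = 1.344): cos²i = 0.10079 → i = 71.490°, r = 44.874°, D_min = 233.733°, rainbow angle = 53.733°.
At 720 nm (n = 1.331): cos²i = 0.09645 → i = 71.907°, r = 45.575°, D_min = 230.365°, rainbow angle = 50.365°.
Angular width = |53.733° − 50.365°| = 3.368°.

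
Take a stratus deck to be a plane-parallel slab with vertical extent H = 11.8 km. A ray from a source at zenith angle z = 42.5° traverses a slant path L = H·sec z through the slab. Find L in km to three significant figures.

sec z = 1/cos 42.5° = 1.3563.
L = 11.8 × 1.3563 = 16.005 km.

16.0 km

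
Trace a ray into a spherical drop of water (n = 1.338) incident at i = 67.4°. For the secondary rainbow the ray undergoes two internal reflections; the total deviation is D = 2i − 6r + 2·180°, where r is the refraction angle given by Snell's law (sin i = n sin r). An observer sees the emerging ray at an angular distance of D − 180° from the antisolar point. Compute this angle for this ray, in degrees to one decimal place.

sin r = sin 67.4° / 1.338 = 0.9232/1.338 = 0.6900; r = 43.63°.
D = 2·67.4° − 6·43.63° + 2·180° = 134.80° − 261.78° + 360° = 233.02°.
Angle from antisolar point = D − 180° = 53.02°.

53.0°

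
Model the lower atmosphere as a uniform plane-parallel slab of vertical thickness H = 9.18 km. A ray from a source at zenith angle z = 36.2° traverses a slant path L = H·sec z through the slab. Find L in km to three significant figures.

sec z = 1/cos 36.2° = 1.2392.
L = 9.18 × 1.2392 = 11.376 km.

11.4 km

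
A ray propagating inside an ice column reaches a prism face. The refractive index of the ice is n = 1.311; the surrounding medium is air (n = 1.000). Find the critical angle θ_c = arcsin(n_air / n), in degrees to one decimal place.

sin θ_c = n_air / n = 1.000 / 1.311 = 0.7628.
θ_c = arcsin(0.7628) = 49.71°.

49.7°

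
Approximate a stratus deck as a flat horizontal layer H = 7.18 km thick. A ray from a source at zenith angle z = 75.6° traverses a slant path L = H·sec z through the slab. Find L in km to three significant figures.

28.9 km

sec z = 1/cos 75.6° = 4.0211.
L = 7.18 × 4.0211 = 28.871 km.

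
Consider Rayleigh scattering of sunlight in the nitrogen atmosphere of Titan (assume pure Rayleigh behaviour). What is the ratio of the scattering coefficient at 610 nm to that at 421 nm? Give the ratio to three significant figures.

0.227

Rayleigh scattering ∝ λ⁻⁴, so the ratio of coefficients is the inverse fourth power of the wavelength ratio.
σ(610)/σ(421) = (421/610)⁴ = (0.6902)⁴ = 0.2269.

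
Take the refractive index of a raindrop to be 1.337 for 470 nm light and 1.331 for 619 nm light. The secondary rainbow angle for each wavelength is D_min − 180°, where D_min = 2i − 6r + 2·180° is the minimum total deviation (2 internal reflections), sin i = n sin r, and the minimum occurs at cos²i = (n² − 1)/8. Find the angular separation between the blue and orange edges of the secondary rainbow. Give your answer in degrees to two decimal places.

At 470 nm (n = 1.337): cos²i = 0.09845 → i = 71.714°, r = 45.249°, D_min = 231.934°, rainbow angle = 51.934°.
At 619 nm (n = 1.331): cos²i = 0.09645 → i = 71.907°, r = 45.575°, D_min = 230.365°, rainbow angle = 50.365°.
Angular width = |51.934° − 50.365°| = 1.569°.

1.57°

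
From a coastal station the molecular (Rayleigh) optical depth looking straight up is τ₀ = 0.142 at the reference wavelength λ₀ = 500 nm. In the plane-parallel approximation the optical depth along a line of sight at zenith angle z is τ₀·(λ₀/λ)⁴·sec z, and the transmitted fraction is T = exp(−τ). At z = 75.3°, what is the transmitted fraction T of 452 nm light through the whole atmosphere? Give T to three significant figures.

sec 75.3° = 3.9408.
τ = 0.142 × (500/452)⁴ × 3.9408 = 0.142 × 1.4974 × 3.9408 = 0.8379.
T = exp(−0.8379) = 0.4326.

0.433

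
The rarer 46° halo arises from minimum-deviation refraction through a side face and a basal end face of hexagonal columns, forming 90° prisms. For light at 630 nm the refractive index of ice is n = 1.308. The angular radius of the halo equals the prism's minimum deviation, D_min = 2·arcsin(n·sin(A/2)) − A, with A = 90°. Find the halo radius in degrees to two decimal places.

n·sin(A/2) = 1.308 × sin 45° = 1.308 × 0.7071 = 0.9249.
D_min = 2·arcsin(0.9249) − 90° = 2 × 67.653° − 90° = 45.305°.

45.31°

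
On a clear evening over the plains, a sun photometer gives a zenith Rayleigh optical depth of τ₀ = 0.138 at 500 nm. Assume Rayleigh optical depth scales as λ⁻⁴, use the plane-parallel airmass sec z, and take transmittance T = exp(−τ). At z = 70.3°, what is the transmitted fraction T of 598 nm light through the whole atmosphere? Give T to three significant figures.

0.819

sec 70.3° = 2.9665.
τ = 0.138 × (500/598)⁴ × 2.9665 = 0.138 × 0.4887 × 2.9665 = 0.2001.
T = exp(−0.2001) = 0.8187.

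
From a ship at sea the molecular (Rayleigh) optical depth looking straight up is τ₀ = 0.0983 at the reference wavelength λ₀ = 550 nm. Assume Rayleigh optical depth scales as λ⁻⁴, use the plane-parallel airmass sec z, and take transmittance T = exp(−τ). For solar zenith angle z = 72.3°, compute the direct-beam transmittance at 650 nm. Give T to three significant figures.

sec 72.3° = 3.2891.
τ = 0.0983 × (550/650)⁴ × 3.2891 = 0.0983 × 0.5126 × 3.2891 = 0.1657.
T = exp(−0.1657) = 0.8473.

0.847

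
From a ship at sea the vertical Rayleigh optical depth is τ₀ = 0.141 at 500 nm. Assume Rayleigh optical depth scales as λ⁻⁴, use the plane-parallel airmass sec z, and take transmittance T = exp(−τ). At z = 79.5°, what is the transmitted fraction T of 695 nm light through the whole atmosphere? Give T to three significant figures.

0.813

sec 79.5° = 5.4874.
τ = 0.141 × (500/695)⁴ × 5.4874 = 0.141 × 0.2679 × 5.4874 = 0.2073.
T = exp(−0.2073) = 0.8128.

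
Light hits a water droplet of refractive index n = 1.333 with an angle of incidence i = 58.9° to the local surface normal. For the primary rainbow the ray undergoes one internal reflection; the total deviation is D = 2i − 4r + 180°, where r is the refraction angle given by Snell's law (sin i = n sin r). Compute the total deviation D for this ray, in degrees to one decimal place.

137.9°

sin r = sin 58.9° / 1.333 = 0.8563/1.333 = 0.6424; r = 39.97°.
D = 2·58.9° − 4·39.97° + 180° = 117.80° − 159.87° + 180° = 137.93°.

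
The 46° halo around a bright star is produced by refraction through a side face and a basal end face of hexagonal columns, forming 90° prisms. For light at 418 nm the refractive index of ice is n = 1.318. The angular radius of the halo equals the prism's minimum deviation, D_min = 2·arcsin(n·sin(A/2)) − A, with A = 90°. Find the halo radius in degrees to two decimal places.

n·sin(A/2) = 1.318 × sin 45° = 1.318 × 0.7071 = 0.9320.
D_min = 2·arcsin(0.9320) − 90° = 2 × 68.743° − 90° = 47.487°.

47.49°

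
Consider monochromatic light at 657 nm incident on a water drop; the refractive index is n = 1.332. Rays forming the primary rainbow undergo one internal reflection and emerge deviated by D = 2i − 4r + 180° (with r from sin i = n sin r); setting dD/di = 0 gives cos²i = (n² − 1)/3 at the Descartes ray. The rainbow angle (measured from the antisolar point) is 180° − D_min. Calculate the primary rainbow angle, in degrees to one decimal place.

42.2°

cos²i = (1.77422 − 1)/3 = 0.25807; i = arccos(0.50801) = 59.469°.
sin r = sin 59.469°/1.332 = 0.64666; r = 40.290°.
D_min = 2·59.469° − 4·40.290° + 180° = 137.776°.
Rainbow angle = 180° − D_min = 42.224°.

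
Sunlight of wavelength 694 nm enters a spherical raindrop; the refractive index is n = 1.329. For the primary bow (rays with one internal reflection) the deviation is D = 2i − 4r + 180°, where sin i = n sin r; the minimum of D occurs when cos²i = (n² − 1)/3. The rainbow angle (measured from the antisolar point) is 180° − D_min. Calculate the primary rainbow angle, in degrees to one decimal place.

42.7°

cos²i = (1.76624 − 1)/3 = 0.25541; i = arccos(0.50538) = 59.643°.
sin r = sin 59.643°/1.329 = 0.64928; r = 40.487°.
D_min = 2·59.643° − 4·40.487° + 180° = 137.337°.
Rainbow angle = 180° − D_min = 42.663°.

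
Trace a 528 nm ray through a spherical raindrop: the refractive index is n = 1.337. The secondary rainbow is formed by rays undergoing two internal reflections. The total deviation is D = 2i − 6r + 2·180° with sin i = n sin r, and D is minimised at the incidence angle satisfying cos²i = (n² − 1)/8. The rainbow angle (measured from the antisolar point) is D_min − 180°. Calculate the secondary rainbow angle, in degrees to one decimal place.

51.9°

cos²i = (1.78757 − 1)/8 = 0.09845; i = arccos(0.31376) = 71.714°.
sin r = sin 71.714°/1.337 = 0.71017; r = 45.249°.
D_min = 2·71.714° − 6·45.249° + 360° = 231.934°.
Rainbow angle = D_min − 180° = 51.934°.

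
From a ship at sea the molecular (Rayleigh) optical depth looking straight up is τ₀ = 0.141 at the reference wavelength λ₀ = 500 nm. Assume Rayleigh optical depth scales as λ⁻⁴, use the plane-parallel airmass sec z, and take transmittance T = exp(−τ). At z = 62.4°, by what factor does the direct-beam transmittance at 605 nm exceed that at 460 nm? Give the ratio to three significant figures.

Airmass: sec 62.4° = 2.1584.
τ(605 nm) = 0.141 × (500/605)⁴ × 2.1584 = 0.141 × 0.4665 × 2.1584 = 0.1420.
τ(460 nm) = 0.141 × (500/460)⁴ × 2.1584 = 0.141 × 1.3959 × 2.1584 = 0.4248.
T(605)/T(460) = exp(τ_B − τ_A) = exp(0.2828) = 1.3269.

1.33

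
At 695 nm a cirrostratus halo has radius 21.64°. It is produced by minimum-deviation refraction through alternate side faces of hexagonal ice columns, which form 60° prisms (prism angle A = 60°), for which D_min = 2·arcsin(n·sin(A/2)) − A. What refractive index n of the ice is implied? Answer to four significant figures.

Rearranging: n = sin((D_min + A)/2) / sin(A/2).
(D_min + A)/2 = (21.64° + 60°)/2 = 40.820°.
n = sin 40.820° / sin 30° = 0.6537 / 0.5000 = 1.3074.

1.307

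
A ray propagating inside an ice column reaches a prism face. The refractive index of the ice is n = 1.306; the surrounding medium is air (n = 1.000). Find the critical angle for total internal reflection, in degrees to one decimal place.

sin θ_c = n_air / n = 1.000 / 1.306 = 0.7657.
θ_c = arcsin(0.7657) = 49.97°.

50.0°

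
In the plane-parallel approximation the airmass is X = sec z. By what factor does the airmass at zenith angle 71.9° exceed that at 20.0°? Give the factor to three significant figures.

X(71.9°)/X(20.0°) = sec 71.9° / sec 20.0° = cos 20.0° / cos 71.9° = 0.9397/0.3107 = 3.0247.

3.02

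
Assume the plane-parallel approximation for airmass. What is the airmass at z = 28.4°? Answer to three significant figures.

1.14

X = sec z = 1/cos 28.4° = 1/0.8796 = 1.1368.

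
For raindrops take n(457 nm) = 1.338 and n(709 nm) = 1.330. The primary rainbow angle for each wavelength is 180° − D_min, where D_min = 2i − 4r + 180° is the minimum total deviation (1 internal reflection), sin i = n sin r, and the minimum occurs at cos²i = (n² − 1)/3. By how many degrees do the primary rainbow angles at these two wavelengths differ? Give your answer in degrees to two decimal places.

At 457 nm (n = 1.338): cos²i = 0.26341 → i = 59.120°, r = 39.899°, D_min = 138.643°, rainbow angle = 41.357°.
At 709 nm (n = 1.330): cos²i = 0.25630 → i = 59.585°, r = 40.422°, D_min = 137.484°, rainbow angle = 42.516°.
Angular width = |41.357° − 42.516°| = 1.160°.

1.16°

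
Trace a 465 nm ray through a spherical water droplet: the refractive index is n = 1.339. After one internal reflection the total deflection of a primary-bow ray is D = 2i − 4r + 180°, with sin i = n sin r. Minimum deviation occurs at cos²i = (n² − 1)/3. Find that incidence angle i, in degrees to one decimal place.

cos²i = (1.339² − 1)/3 = (1.79292 − 1)/3 = 0.26431.
cos i = 0.51411, so i = 59.062°.

59.1°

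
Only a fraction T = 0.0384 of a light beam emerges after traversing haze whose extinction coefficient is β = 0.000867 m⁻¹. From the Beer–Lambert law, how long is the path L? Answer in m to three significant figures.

3760 m

Beer–Lambert: T = exp(−βL) ⇒ L = −ln(T)/β = −ln(0.0384)/0.000867 = 3.2597/0.000867 = 3760 m.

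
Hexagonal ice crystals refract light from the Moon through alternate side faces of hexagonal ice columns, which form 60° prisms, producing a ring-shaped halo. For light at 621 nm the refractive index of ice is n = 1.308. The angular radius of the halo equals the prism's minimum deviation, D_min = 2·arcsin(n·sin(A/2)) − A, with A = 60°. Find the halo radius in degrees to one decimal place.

n·sin(A/2) = 1.308 × sin 30° = 1.308 × 0.5000 = 0.6540.
D_min = 2·arcsin(0.6540) − 60° = 2 × 40.844° − 60° = 21.688°.

21.7°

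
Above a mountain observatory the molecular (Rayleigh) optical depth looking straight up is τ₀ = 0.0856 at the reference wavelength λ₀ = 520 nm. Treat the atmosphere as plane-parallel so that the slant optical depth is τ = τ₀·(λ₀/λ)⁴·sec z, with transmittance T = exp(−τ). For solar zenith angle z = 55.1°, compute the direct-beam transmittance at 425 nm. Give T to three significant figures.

sec 55.1° = 1.7478.
τ = 0.0856 × (520/425)⁴ × 1.7478 = 0.0856 × 2.2411 × 1.7478 = 0.3353.
T = exp(−0.3353) = 0.7151.

0.715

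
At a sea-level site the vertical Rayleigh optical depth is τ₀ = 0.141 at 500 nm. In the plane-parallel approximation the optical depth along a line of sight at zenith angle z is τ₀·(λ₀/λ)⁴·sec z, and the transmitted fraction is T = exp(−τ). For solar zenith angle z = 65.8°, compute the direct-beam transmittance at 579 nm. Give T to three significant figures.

0.826

sec 65.8° = 2.4395.
τ = 0.141 × (500/579)⁴ × 2.4395 = 0.141 × 0.5561 × 2.4395 = 0.1913.
T = exp(−0.1913) = 0.8259.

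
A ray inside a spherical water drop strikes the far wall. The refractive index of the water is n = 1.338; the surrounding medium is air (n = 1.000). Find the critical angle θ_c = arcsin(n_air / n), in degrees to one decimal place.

sin θ_c = n_air / n = 1.000 / 1.338 = 0.7474.
θ_c = arcsin(0.7474) = 48.36°.

48.4°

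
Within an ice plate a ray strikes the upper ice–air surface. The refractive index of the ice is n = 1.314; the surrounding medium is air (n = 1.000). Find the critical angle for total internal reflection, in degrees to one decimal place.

sin θ_c = n_air / n = 1.000 / 1.314 = 0.7610.
θ_c = arcsin(0.7610) = 49.56°.

49.6°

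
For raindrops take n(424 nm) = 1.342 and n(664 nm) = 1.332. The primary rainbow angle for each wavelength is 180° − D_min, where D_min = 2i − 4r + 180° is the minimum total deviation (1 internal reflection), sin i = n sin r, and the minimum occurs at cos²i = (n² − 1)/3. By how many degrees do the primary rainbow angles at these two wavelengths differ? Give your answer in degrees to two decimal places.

1.44°

At 424 nm (n = 1.342): cos²i = 0.26699 → i = 58.888°, r = 39.641°, D_min = 139.213°, rainbow angle = 40.787°.
At 664 nm (n = 1.332): cos²i = 0.25807 → i = 59.469°, r = 40.290°, D_min = 137.776°, rainbow angle = 42.224°.
Angular width = |40.787° − 42.224°| = 1.437°.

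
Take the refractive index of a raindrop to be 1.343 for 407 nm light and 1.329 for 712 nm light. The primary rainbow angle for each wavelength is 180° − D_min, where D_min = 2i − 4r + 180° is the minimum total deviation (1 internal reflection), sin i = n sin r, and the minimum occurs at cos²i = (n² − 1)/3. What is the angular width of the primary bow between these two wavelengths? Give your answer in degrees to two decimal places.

2.02°

At 407 nm (n = 1.343): cos²i = 0.26788 → i = 58.830°, r = 39.577°, D_min = 139.354°, rainbow angle = 40.646°.
At 712 nm (n = 1.329): cos²i = 0.25541 → i = 59.643°, r = 40.487°, D_min = 137.337°, rainbow angle = 42.663°.
Angular width = |40.646° − 42.663°| = 2.017°.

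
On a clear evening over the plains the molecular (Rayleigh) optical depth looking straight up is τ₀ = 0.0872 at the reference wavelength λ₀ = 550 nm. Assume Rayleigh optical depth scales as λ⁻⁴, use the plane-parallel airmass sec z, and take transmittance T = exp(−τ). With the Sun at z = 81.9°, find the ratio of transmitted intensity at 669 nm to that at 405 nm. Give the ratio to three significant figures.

Airmass: sec 81.9° = 7.0972.
τ(669 nm) = 0.0872 × (550/669)⁴ × 7.0972 = 0.0872 × 0.4568 × 7.0972 = 0.2827.
τ(405 nm) = 0.0872 × (550/405)⁴ × 7.0972 = 0.0872 × 3.4012 × 7.0972 = 2.1049.
T(669)/T(405) = exp(τ_B − τ_A) = exp(1.8222) = 6.1854.

6.19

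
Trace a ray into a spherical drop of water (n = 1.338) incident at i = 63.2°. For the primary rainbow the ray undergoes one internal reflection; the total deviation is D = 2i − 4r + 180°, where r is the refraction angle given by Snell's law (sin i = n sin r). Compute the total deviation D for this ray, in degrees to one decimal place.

139.0°

sin r = sin 63.2° / 1.338 = 0.8926/1.338 = 0.6671; r = 41.84°.
D = 2·63.2° − 4·41.84° + 180° = 126.40° − 167.38° + 180° = 139.02°.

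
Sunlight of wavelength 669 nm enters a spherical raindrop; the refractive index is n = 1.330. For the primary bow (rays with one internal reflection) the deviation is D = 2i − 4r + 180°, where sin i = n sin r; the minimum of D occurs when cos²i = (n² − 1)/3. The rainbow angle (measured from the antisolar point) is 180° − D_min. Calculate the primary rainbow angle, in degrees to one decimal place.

cos²i = (1.76890 − 1)/3 = 0.25630; i = arccos(0.50626) = 59.585°.
sin r = sin 59.585°/1.330 = 0.64841; r = 40.422°.
D_min = 2·59.585° − 4·40.422° + 180° = 137.484°.
Rainbow angle = 180° − D_min = 42.516°.

42.5°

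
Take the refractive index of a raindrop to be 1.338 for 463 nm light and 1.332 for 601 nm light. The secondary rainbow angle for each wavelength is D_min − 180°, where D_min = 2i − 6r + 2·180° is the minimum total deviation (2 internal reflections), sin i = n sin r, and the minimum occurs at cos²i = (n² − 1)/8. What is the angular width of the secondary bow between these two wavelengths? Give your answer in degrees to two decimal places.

At 463 nm (n = 1.338): cos²i = 0.09878 → i = 71.682°, r = 45.195°, D_min = 232.193°, rainbow angle = 52.193°.
At 601 nm (n = 1.332): cos²i = 0.09678 → i = 71.875°, r = 45.520°, D_min = 230.628°, rainbow angle = 50.628°.
Angular width = |52.193° − 50.628°| = 1.564°.

1.56°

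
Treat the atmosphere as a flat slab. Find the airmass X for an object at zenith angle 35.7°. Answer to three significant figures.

1.23

X = sec z = 1/cos 35.7° = 1/0.8121 = 1.2314.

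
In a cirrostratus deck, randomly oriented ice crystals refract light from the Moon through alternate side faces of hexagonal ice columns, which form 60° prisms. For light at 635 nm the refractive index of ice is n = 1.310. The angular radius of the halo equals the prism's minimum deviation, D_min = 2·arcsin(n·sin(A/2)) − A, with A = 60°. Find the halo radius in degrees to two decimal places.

21.84°

n·sin(A/2) = 1.310 × sin 30° = 1.310 × 0.5000 = 0.6550.
D_min = 2·arcsin(0.6550) − 60° = 2 × 40.920° − 60° = 21.839°.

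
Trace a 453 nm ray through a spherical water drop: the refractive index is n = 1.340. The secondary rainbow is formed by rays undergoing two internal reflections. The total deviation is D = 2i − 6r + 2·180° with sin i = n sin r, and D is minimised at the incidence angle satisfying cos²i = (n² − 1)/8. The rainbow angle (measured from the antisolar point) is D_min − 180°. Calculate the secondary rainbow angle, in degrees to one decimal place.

cos²i = (1.79560 − 1)/8 = 0.09945; i = arccos(0.31536) = 71.618°.
sin r = sin 71.618°/1.340 = 0.70819; r = 45.088°.
D_min = 2·71.618° − 6·45.088° + 360° = 232.709°.
Rainbow angle = D_min − 180° = 52.709°.

52.7°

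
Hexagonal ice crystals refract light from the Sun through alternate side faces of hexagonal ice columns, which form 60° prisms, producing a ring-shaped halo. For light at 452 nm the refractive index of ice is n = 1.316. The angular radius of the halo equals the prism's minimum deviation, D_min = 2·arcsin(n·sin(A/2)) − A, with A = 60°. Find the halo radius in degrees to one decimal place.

n·sin(A/2) = 1.316 × sin 30° = 1.316 × 0.5000 = 0.6580.
D_min = 2·arcsin(0.6580) − 60° = 2 × 41.148° − 60° = 22.295°.

22.3°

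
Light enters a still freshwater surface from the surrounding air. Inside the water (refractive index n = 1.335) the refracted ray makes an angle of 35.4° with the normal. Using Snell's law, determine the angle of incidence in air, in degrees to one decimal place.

Snell: sin θ_i = n · sin θ_r = 1.335 × sin 35.4° = 1.335 × 0.5793 = 0.7733.
θ_i = arcsin(0.7733) = 50.65°.

50.7°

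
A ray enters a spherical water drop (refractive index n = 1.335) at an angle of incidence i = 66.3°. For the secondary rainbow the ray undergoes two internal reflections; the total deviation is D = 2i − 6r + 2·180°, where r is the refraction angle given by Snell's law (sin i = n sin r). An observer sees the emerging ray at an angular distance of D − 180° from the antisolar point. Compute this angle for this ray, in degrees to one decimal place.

52.8°

sin r = sin 66.3° / 1.335 = 0.9157/1.335 = 0.6859; r = 43.31°.
D = 2·66.3° − 6·43.31° + 2·180° = 132.60° − 259.83° + 360° = 232.77°.
Angle from antisolar point = D − 180° = 52.77°.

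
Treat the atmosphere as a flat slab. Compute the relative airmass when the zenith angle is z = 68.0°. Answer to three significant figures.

X = sec z = 1/cos 68.0° = 1/0.3746 = 2.6695.

2.67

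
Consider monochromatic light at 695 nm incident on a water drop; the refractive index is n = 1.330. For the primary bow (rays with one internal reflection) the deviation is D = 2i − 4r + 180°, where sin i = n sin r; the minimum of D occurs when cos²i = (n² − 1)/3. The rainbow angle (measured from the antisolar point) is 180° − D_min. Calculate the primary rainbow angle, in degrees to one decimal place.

cos²i = (1.76890 − 1)/3 = 0.25630; i = arccos(0.50626) = 59.585°.
sin r = sin 59.585°/1.330 = 0.64841; r = 40.422°.
D_min = 2·59.585° − 4·40.422° + 180° = 137.484°.
Rainbow angle = 180° − D_min = 42.516°.

42.5°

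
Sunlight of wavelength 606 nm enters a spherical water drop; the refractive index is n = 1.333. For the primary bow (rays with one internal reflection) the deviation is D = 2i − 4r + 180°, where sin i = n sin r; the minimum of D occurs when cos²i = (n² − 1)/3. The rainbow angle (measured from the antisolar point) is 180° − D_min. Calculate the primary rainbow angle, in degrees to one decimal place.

cos²i = (1.77689 − 1)/3 = 0.25896; i = arccos(0.50888) = 59.410°.
sin r = sin 59.410°/1.333 = 0.64579; r = 40.225°.
D_min = 2·59.410° − 4·40.225° + 180° = 137.922°.
Rainbow angle = 180° − D_min = 42.078°.

42.1°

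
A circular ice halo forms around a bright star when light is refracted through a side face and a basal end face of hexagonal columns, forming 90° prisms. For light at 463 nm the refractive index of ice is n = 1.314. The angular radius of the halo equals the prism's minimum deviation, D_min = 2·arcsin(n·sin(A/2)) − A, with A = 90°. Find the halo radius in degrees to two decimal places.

46.60°

n·sin(A/2) = 1.314 × sin 45° = 1.314 × 0.7071 = 0.9291.
D_min = 2·arcsin(0.9291) − 90° = 2 × 68.301° − 90° = 46.602°.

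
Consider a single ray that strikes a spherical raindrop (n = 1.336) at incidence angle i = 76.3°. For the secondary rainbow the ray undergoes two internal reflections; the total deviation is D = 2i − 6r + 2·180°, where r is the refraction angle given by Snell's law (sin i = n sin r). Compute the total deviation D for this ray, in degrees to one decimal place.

sin r = sin 76.3° / 1.336 = 0.9715/1.336 = 0.7272; r = 46.65°.
D = 2·76.3° − 6·46.65° + 2·180° = 152.60° − 279.92° + 360° = 232.68°.

232.7°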